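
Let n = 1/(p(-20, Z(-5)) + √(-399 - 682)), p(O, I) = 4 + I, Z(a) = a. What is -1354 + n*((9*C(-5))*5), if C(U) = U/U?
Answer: -1465073/1082 - 45*I*√1081/1082 ≈ -1354.0 - 1.3674*I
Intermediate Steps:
C(U) = 1
n = 1/(-1 + I*√1081) (n = 1/((4 - 5) + √(-399 - 682)) = 1/(-1 + √(-1081)) = 1/(-1 + I*√1081) ≈ -0.00092421 - 0.030387*I)
-1354 + n*((9*C(-5))*5) = -1354 + (-1/1082 - I*√1081/1082)*((9*1)*5) = -1354 + (-1/1082 - I*√1081/1082)*(9*5) = -1354 + (-1/1082 - I*√1081/1082)*45 = -1354 + (-45/1082 - 45*I*√1081/1082) = -1465073/1082 - 45*I*√1081/1082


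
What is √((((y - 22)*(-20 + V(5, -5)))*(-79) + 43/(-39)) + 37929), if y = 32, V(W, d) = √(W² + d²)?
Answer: √(81720132 - 6007950*√2)/39 ≈ 219.41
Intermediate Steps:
√((((y - 22)*(-20 + V(5, -5)))*(-79) + 43/(-39)) + 37929) = √((((32 - 22)*(-20 + √(5² + (-5)²)))*(-79) + 43/(-39)) + 37929) = √(((10*(-20 + √(25 + 25)))*(-79) + 43*(-1/39)) + 37929) = √(((10*(-20 + √50))*(-79) - 43/39) + 37929) = √(((10*(-20 + 5*√2))*(-79) - 43/39) + 37929) = √(((-200 + 50*√2)*(-79) - 43/39) + 37929) = √(((15800 - 3950*√2) - 43/39) + 37929) = √((616157/39 - 3950*√2) + 37929) = √(2095388/39 - 3950*√2)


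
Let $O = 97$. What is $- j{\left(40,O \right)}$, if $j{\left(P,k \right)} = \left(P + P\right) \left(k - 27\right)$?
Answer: $-5600$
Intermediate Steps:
$j{\left(P,k \right)} = 2 P \left(-27 + k\right)$
$- j{\left(40,O \right)} = - 2 \cdot 40 \left(-27 + 97\right) = - 2 \cdot 40 \cdot 70 = \left(-1\right) 5600 = -5600$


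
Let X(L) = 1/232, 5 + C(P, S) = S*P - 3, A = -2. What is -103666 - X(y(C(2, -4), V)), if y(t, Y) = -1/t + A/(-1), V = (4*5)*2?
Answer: -24050513/232 ≈ -1.0367e+5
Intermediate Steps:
C(P, S) = -8 + P*S (C(P, S) = -5 + (S*P - 3) = -5 + (P*S - 3) = -5 + (-3 + P*S) = -8 + P*S)
V = 40 (V = 20*2 = 40)
y(t, Y) = 2 - 1/t (y(t, Y) = -1/t - 2/(-1) = -1/t - 2*(-1) = -1/t + 2 = 2 - 1/t)
X(L) = 1/232
-103666 - X(y(C(2, -4), V)) = -103666 - 1*1/232 = -103666 - 1/232 = -24050513/232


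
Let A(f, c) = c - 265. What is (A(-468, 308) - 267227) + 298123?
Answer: 30939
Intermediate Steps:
A(f, c) = -265 + c
(A(-468, 308) - 267227) + 298123 = ((-265 + 308) - 267227) + 298123 = (43 - 267227) + 298123 = -267184 + 298123 = 30939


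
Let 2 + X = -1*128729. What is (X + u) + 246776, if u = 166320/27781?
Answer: 3279574465/27781 ≈ 1.1805e+5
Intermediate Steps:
X = -128731 (X = -2 - 1*128729 = -2 - 128729 = -128731)
u = 166320/27781 (u = 166320*(1/27781) = 166320/27781 ≈ 5.9868)
(X + u) + 246776 = (-128731 + 166320/27781) + 246776 = -3576109591/27781 + 246776 = 3279574465/27781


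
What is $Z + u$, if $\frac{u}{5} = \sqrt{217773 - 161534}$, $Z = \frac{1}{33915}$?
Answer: $\frac{1}{33915} + 5 \sqrt{56239} \approx 1185.7$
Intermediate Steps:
$Z = \frac{1}{33915} \approx 2.9485 \cdot 10^{-5}$
$u = 5 \sqrt{56239}$ ($u = 5 \sqrt{217773 - 161534} = 5 \sqrt{56239} \approx 1185.7$)
$Z + u = \frac{1}{33915} + 5 \sqrt{56239}$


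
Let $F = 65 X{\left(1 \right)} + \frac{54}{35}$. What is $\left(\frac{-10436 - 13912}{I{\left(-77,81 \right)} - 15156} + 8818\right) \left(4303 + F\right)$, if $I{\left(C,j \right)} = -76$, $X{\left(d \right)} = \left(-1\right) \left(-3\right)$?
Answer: $\frac{1322276255501}{33320} \approx 3.9684 \cdot 10^{7}$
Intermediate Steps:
$X{\left(d \right)} = 3$
$F = \frac{6879}{35}$ ($F = 65 \cdot 3 + \frac{54}{35} = 195 + 54 \cdot \frac{1}{35} = 195 + \frac{54}{35} = \frac{6879}{35} \approx 196.54$)
$\left(\frac{-10436 - 13912}{I{\left(-77,81 \right)} - 15156} + 8818\right) \left(4303 + F\right) = \left(\frac{-10436 - 13912}{-76 - 15156} + 8818\right) \left(4303 + \frac{6879}{35}\right) = \left(- \frac{24348}{-15232} + 8818\right) \frac{157484}{35} = \left(\left(-24348\right) \left(- \frac{1}{15232}\right) + 8818\right) \frac{157484}{35} = \left(\frac{6087}{3808} + 8818\right) \frac{157484}{35} = \frac{33585031}{3808} \cdot \frac{157484}{35} = \frac{1322276255501}{33320}$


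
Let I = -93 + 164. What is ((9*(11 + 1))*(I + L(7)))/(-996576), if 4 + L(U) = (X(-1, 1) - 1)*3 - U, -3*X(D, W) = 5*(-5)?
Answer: -369/41524 ≈ -0.0088864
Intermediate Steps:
X(D, W) = 25/3 (X(D, W) = -5*(-5)/3 = -1/3*(-25) = 25/3)
L(U) = 18 - U (L(U) = -4 + ((25/3 - 1)*3 - U) = -4 + ((22/3)*3 - U) = -4 + (22 - U) = 18 - U)
I = 71
((9*(11 + 1))*(I + L(7)))/(-996576) = ((9*(11 + 1))*(71 + (18 - 1*7)))/(-996576) = ((9*12)*(71 + (18 - 7)))*(-1/996576) = (108*(71 + 11))*(-1/996576) = (108*82)*(-1/996576) = 8856*(-1/996576) = -369/41524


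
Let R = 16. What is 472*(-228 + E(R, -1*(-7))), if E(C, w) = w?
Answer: -104312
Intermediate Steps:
472*(-228 + E(R, -1*(-7))) = 472*(-228 - 1*(-7)) = 472*(-228 + 7) = 472*(-221) = -104312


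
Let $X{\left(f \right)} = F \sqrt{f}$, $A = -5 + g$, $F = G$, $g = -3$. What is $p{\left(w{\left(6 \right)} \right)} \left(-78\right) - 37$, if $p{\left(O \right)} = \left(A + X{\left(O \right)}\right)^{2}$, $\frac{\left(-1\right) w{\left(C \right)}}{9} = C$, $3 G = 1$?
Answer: $-4561 + 1248 i \sqrt{6} \approx -4561.0 + 3057.0 i$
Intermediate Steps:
$G = \frac{1}{3}$ ($G = \frac{1}{3} \cdot 1 = \frac{1}{3} \approx 0.33333$)
$w{\left(C \right)} = - 9 C$
$F = \frac{1}{3} \approx 0.33333$
$A = -8$ ($A = -5 - 3 = -8$)
$X{\left(f \right)} = \frac{\sqrt{f}}{3}$
$p{\left(O \right)} = \left(-8 + \frac{\sqrt{O}}{3}\right)^{2}$
$p{\left(w{\left(6 \right)} \right)} \left(-78\right) - 37 = \frac{\left(-24 + \sqrt{\left(-9\right) 6}\right)^{2}}{9} \left(-78\right) - 37 = \frac{\left(-24 + \sqrt{-54}\right)^{2}}{9} \left(-78\right) - 37 = \frac{\left(-24 + 3 i \sqrt{6}\right)^{2}}{9} \left(-78\right) - 37 = - \frac{26 \left(-24 + 3 i \sqrt{6}\right)^{2}}{3} - 37 = -37 - \frac{26 \left(-24 + 3 i \sqrt{6}\right)^{2}}{3}$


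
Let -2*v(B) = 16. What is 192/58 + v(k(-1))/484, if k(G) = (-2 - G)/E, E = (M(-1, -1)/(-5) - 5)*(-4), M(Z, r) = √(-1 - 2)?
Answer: 11558/3509 ≈ 3.2938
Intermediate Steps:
M(Z, r) = I*√3 (M(Z, r) = √(-3) = I*√3)
E = 20 + 4*I*√3/5 (E = ((I*√3)/(-5) - 5)*(-4) = ((I*√3)*(-⅕) - 5)*(-4) = (-I*√3/5 - 5)*(-4) = (-5 - I*√3/5)*(-4) = 20 + 4*I*√3/5 ≈ 20.0 + 1.3856*I)
k(G) = (-2 - G)/(20 + 4*I*√3/5)
v(B) = -8 (v(B) = -½*16 = -8)
192/58 + v(k(-1))/484 = 192/58 - 8/484 = 192*(1/58) - 8*1/484 = 96/29 - 2/121 = 11558/3509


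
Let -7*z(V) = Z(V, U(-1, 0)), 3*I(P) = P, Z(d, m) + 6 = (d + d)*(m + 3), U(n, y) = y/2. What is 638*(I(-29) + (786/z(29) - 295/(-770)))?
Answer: -1126331/42 ≈ -26817.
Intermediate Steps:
U(n, y) = y/2 (U(n, y) = y*(½) = y/2)
Z(d, m) = -6 + 2*d*(3 + m) (Z(d, m) = -6 + (d + d)*(m + 3) = -6 + (2*d)*(3 + m) = -6 + 2*d*(3 + m))
I(P) = P/3
z(V) = 6/7 - 6*V/7 (z(V) = -(-6 + 6*V + 2*V*((½)*0))/7 = -(-6 + 6*V + 2*V*0)/7 = -(-6 + 6*V + 0)/7 = -(-6 + 6*V)/7 = 6/7 - 6*V/7)
638*(I(-29) + (786/z(29) - 295/(-770))) = 638*((⅓)*(-29) + (786/(6/7 - 6/7*29) - 295/(-770))) = 638*(-29/3 + (786/(6/7 - 174/7) - 295*(-1/770))) = 638*(-29/3 + (786/(-24) + 59/154)) = 638*(-29/3 + (786*(-1/24) + 59/154)) = 638*(-29/3 + (-131/4 + 59/154)) = 638*(-29/3 - 9969/308) = 638*(-38839/924) = -1126331/42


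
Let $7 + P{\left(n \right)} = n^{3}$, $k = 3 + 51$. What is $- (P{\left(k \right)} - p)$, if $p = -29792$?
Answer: $-187249$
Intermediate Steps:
$k = 54$
$P{\left(n \right)} = -7 + n^{3}$
$- (P{\left(k \right)} - p) = - (\left(-7 + 54^{3}\right) - -29792) = - (\left(-7 + 157464\right) + 29792) = - (157457 + 29792) = \left(-1\right) 187249 = -187249$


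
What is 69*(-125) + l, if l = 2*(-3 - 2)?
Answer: -8635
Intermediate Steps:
l = -10 (l = 2*(-5) = -10)
69*(-125) + l = 69*(-125) - 10 = -8625 - 10 = -8635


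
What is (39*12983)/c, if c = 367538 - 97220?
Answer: 168779/90106 ≈ 1.8731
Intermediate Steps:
c = 270318
(39*12983)/c = (39*12983)/270318 = 506337*(1/270318) = 168779/90106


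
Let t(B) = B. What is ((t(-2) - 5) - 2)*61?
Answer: -549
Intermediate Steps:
((t(-2) - 5) - 2)*61 = ((-2 - 5) - 2)*61 = (-7 - 2)*61 = -9*61 = -549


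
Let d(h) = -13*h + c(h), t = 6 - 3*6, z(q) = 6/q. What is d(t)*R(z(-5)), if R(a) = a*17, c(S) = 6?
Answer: -16524/5 ≈ -3304.8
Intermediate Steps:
t = -12 (t = 6 - 18 = -12)
R(a) = 17*a
d(h) = 6 - 13*h (d(h) = -13*h + 6 = 6 - 13*h)
d(t)*R(z(-5)) = (6 - 13*(-12))*(17*(6/(-5))) = (6 + 156)*(17*(6*(-⅕))) = 162*(17*(-6/5)) = 162*(-102/5) = -16524/5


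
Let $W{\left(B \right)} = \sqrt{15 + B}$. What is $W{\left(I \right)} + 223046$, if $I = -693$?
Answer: $223046 + i \sqrt{678} \approx 2.2305 \cdot 10^{5} + 26.038 i$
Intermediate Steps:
$W{\left(I \right)} + 223046 = \sqrt{15 - 693} + 223046 = \sqrt{-678} + 223046 = i \sqrt{678} + 223046 = 223046 + i \sqrt{678}$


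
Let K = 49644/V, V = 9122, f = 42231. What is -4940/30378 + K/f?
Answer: -22637308972/139316105319 ≈ -0.16249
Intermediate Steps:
K = 24822/4561 (K = 49644/9122 = 49644*(1/9122) = 24822/4561 ≈ 5.4422)
-4940/30378 + K/f = -4940/30378 + (24822/4561)/42231 = -4940*1/30378 + (24822/4561)*(1/42231) = -2470/15189 + 1182/9172171 = -22637308972/139316105319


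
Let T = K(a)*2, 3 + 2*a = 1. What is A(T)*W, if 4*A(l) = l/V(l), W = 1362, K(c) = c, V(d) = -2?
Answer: 681/2 ≈ 340.50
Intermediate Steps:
a = -1 (a = -3/2 + (1/2)*1 = -3/2 + 1/2 = -1)
T = -2 (T = -1*2 = -2)
A(l) = -l/8 (A(l) = (l/(-2))/4 = (l*(-1/2))/4 = (-l/2)/4 = -l/8)
A(T)*W = -1/8*(-2)*1362 = (1/4)*1362 = 681/2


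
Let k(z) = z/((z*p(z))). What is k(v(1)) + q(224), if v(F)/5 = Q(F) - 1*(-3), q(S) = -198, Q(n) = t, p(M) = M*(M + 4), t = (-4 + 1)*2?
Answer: -32669/165 ≈ -197.99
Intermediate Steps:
t = -6 (t = -3*2 = -6)
p(M) = M*(4 + M)
Q(n) = -6
v(F) = -15 (v(F) = 5*(-6 - 1*(-3)) = 5*(-6 + 3) = 5*(-3) = -15)
k(z) = 1/(z*(4 + z)) (k(z) = z/((z*(z*(4 + z)))) = z/((z**2*(4 + z))) = z*(1/(z**2*(4 + z))) = 1/(z*(4 + z)))
k(v(1)) + q(224) = 1/((-15)*(4 - 15)) - 198 = -1/15/(-11) - 198 = -1/15*(-1/11) - 198 = 1/165 - 198 = -32669/165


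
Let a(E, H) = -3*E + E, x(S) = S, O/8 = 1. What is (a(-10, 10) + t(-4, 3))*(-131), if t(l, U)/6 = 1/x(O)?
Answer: -10873/4 ≈ -2718.3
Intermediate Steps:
O = 8 (O = 8*1 = 8)
a(E, H) = -2*E
t(l, U) = ¾ (t(l, U) = 6/8 = 6*(⅛) = ¾)
(a(-10, 10) + t(-4, 3))*(-131) = (-2*(-10) + ¾)*(-131) = (20 + ¾)*(-131) = (83/4)*(-131) = -10873/4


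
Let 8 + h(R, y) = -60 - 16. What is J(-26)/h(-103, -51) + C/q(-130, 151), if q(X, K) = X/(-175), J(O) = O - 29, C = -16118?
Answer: -23692745/1092 ≈ -21697.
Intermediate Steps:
J(O) = -29 + O
h(R, y) = -84 (h(R, y) = -8 + (-60 - 16) = -8 - 76 = -84)
q(X, K) = -X/175 (q(X, K) = X*(-1/175) = -X/175)
J(-26)/h(-103, -51) + C/q(-130, 151) = (-29 - 26)/(-84) - 16118/((-1/175*(-130))) = -55*(-1/84) - 16118/26/35 = 55/84 - 16118*35/26 = 55/84 - 282065/13 = -23692745/1092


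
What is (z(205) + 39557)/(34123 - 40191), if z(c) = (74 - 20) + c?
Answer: -9954/1517 ≈ -6.5616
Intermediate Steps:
z(c) = 54 + c
(z(205) + 39557)/(34123 - 40191) = ((54 + 205) + 39557)/(34123 - 40191) = (259 + 39557)/(-6068) = 39816*(-1/6068) = -9954/1517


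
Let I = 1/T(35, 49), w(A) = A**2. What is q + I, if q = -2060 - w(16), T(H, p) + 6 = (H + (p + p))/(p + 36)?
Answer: -873217/377 ≈ -2316.2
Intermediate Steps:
T(H, p) = -6 + (H + 2*p)/(36 + p) (T(H, p) = -6 + (H + (p + p))/(p + 36) = -6 + (H + 2*p)/(36 + p))
I = -85/377 (I = 1/((-216 + 35 - 4*49)/(36 + 49)) = 1/((-216 + 35 - 196)/85) = 1/((1/85)*(-377)) = 1/(-377/85) = -85/377 ≈ -0.22546)
q = -2316 (q = -2060 - 1*16**2 = -2060 - 1*256 = -2060 - 256 = -2316)
q + I = -2316 - 85/377 = -873217/377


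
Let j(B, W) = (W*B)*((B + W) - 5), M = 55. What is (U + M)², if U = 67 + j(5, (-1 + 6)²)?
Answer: 10543009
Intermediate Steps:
j(B, W) = B*W*(-5 + B + W) (j(B, W) = (B*W)*(-5 + B + W) = B*W*(-5 + B + W))
U = 3192 (U = 67 + 5*(-1 + 6)²*(-5 + 5 + (-1 + 6)²) = 67 + 5*5²*(-5 + 5 + 5²) = 67 + 5*25*(-5 + 5 + 25) = 67 + 5*25*25 = 67 + 3125 = 3192)
(U + M)² = (3192 + 55)² = 3247² = 10543009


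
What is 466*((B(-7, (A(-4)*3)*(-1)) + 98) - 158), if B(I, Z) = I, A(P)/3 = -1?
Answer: -31222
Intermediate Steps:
A(P) = -3 (A(P) = 3*(-1) = -3)
466*((B(-7, (A(-4)*3)*(-1)) + 98) - 158) = 466*((-7 + 98) - 158) = 466*(91 - 158) = 466*(-67) = -31222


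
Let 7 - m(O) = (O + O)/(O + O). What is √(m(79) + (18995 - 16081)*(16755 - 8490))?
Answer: 18*√74334 ≈ 4907.6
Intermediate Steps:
m(O) = 6 (m(O) = 7 - (O + O)/(O + O) = 7 - 2*O/(2*O) = 7 - 2*O*1/(2*O) = 7 - 1*1 = 7 - 1 = 6)
√(m(79) + (18995 - 16081)*(16755 - 8490)) = √(6 + (18995 - 16081)*(16755 - 8490)) = √(6 + 2914*8265) = √(6 + 24084210) = √24084216 = 18*√74334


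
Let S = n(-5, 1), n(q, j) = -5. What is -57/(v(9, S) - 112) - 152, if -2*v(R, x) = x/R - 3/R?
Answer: -152095/1004 ≈ -151.49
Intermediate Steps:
S = -5
v(R, x) = 3/(2*R) - x/(2*R) (v(R, x) = -(x/R - 3/R)/2 = -(-3/R + x/R)/2 = 3/(2*R) - x/(2*R))
-57/(v(9, S) - 112) - 152 = -57/((½)*(3 - 1*(-5))/9 - 112) - 152 = -57/((½)*(⅑)*(3 + 5) - 112) - 152 = -57/((½)*(⅑)*8 - 112) - 152 = -57/(4/9 - 112) - 152 = -57/(-1004/9) - 152 = -57*(-9/1004) - 152 = 513/1004 - 152 = -152095/1004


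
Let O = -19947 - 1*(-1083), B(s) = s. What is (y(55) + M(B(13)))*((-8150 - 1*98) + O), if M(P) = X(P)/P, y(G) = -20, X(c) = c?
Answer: 515128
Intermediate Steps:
O = -18864 (O = -19947 + 1083 = -18864)
M(P) = 1 (M(P) = P/P = 1)
(y(55) + M(B(13)))*((-8150 - 1*98) + O) = (-20 + 1)*((-8150 - 1*98) - 18864) = -19*((-8150 - 98) - 18864) = -19*(-8248 - 18864) = -19*(-27112) = 515128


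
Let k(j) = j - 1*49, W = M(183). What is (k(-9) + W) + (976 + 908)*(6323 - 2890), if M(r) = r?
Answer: 6467897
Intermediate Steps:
W = 183
k(j) = -49 + j (k(j) = j - 49 = -49 + j)
(k(-9) + W) + (976 + 908)*(6323 - 2890) = ((-49 - 9) + 183) + (976 + 908)*(6323 - 2890) = (-58 + 183) + 1884*3433 = 125 + 6467772 = 6467897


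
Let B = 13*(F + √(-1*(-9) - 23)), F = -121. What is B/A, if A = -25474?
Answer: 1573/25474 - 13*I*√14/25474 ≈ 0.061749 - 0.0019095*I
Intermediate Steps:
B = -1573 + 13*I*√14 (B = 13*(-121 + √(-1*(-9) - 23)) = 13*(-121 + √(9 - 23)) = 13*(-121 + √(-14)) = 13*(-121 + I*√14) = -1573 + 13*I*√14 ≈ -1573.0 + 48.642*I)
B/A = (-1573 + 13*I*√14)/(-25474) = (-1573 + 13*I*√14)*(-1/25474) = 1573/25474 - 13*I*√14/25474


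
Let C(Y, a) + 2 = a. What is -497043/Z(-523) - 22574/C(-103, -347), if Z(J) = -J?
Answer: -161661805/182527 ≈ -885.69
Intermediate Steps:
C(Y, a) = -2 + a
-497043/Z(-523) - 22574/C(-103, -347) = -497043/((-1*(-523))) - 22574/(-2 - 347) = -497043/523 - 22574/(-349) = -497043*1/523 - 22574*(-1/349) = -497043/523 + 22574/349 = -161661805/182527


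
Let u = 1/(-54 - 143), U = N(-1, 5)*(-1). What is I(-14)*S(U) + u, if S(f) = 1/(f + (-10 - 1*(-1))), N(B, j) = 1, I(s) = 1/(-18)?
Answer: 17/35460 ≈ 0.00047941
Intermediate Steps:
I(s) = -1/18
U = -1 (U = 1*(-1) = -1)
S(f) = 1/(-9 + f) (S(f) = 1/(f + (-10 + 1)) = 1/(f - 9) = 1/(-9 + f))
u = -1/197 (u = 1/(-197) = -1/197 ≈ -0.0050761)
I(-14)*S(U) + u = -1/(18*(-9 - 1)) - 1/197 = -1/18/(-10) - 1/197 = -1/18*(-⅒) - 1/197 = 1/180 - 1/197 = 17/35460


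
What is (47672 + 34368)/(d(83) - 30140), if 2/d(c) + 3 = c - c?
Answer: -123060/45211 ≈ -2.7219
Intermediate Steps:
d(c) = -⅔ (d(c) = 2/(-3 + (c - c)) = 2/(-3 + 0) = 2/(-3) = 2*(-⅓) = -⅔)
(47672 + 34368)/(d(83) - 30140) = (47672 + 34368)/(-⅔ - 30140) = 82040/(-90422/3) = 82040*(-3/90422) = -123060/45211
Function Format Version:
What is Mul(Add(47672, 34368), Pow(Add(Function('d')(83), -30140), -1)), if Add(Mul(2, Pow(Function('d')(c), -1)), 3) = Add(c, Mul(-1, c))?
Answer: Rational(-123060, 45211) ≈ -2.7219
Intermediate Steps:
Function('d')(c) = Rational(-2, 3) (Function('d')(c) = Mul(2, Pow(Add(-3, Add(c, Mul(-1, c))), -1)) = Mul(2, Pow(Add(-3, 0), -1)) = Mul(2, Pow(-3, -1)) = Mul(2, Rational(-1, 3)) = Rational(-2, 3))
Mul(Add(47672, 34368), Pow(Add(Function('d')(83), -30140), -1)) = Mul(Add(47672, 34368), Pow(Add(Rational(-2, 3), -30140), -1)) = Mul(82040, Pow(Rational(-90422, 3), -1)) = Mul(82040, Rational(-3, 90422)) = Rational(-123060, 45211)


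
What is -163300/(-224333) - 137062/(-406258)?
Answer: 2554985817/2398344103 ≈ 1.0653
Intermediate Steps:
-163300/(-224333) - 137062/(-406258) = -163300*(-1/224333) - 137062*(-1/406258) = 163300/224333 + 68531/203129 = 2554985817/2398344103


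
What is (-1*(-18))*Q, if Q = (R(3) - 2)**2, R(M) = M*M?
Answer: 882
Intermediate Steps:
R(M) = M**2
Q = 49 (Q = (3**2 - 2)**2 = (9 - 2)**2 = 7**2 = 49)
(-1*(-18))*Q = -1*(-18)*49 = 18*49 = 882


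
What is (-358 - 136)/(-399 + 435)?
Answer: -247/18 ≈ -13.722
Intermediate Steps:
(-358 - 136)/(-399 + 435) = -494/36 = -494*1/36 = -247/18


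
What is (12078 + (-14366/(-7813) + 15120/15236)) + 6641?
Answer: 42858184289/2289209 ≈ 18722.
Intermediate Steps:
(12078 + (-14366/(-7813) + 15120/15236)) + 6641 = (12078 + (-14366*(-1/7813) + 15120*(1/15236))) + 6641 = (12078 + (14366/7813 + 3780/3809)) + 6641 = (12078 + 6481018/2289209) + 6641 = 27655547320/2289209 + 6641 = 42858184289/2289209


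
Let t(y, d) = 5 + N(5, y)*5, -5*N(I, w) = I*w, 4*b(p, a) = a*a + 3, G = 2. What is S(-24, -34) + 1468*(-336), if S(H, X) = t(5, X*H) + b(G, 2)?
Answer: -1973065/4 ≈ -4.9327e+5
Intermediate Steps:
b(p, a) = ¾ + a²/4 (b(p, a) = (a*a + 3)/4 = (a² + 3)/4 = (3 + a²)/4 = ¾ + a²/4)
N(I, w) = -I*w/5
t(y, d) = 5 - 5*y (t(y, d) = 5 - ⅕*5*y*5 = 5 - y*5 = 5 - 5*y)
S(H, X) = -73/4 (S(H, X) = (5 - 5*5) + (¾ + (¼)*2²) = (5 - 25) + (¾ + (¼)*4) = -20 + (¾ + 1) = -20 + 7/4 = -73/4)
S(-24, -34) + 1468*(-336) = -73/4 + 1468*(-336) = -73/4 - 493248 = -1973065/4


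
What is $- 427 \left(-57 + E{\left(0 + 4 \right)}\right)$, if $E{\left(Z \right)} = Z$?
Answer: $22631$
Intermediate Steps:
$- 427 \left(-57 + E{\left(0 + 4 \right)}\right) = - 427 \left(-57 + \left(0 + 4\right)\right) = - 427 \left(-57 + 4\right) = \left(-427\right) \left(-53\right) = 22631$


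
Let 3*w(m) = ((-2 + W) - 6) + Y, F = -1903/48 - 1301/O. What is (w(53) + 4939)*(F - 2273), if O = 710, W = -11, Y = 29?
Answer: -584757738343/51120 ≈ -1.1439e+7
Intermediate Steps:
F = -706789/17040 (F = -1903/48 - 1301/710 = -706789/17040 ≈ -41.478)
w(m) = 10/3 (w(m) = (((-2 - 11) - 6) + 29)/3 = ((-13 - 6) + 29)/3 = (-19 + 29)/3 = (⅓)*10 = 10/3)
(w(53) + 4939)*(F - 2273) = (10/3 + 4939)*(-706789/17040 - 2273) = (14827/3)*(-39438709/17040) = -584757738343/51120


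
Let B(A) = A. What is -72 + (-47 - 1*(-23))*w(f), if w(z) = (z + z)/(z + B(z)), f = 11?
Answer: -96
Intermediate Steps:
w(z) = 1 (w(z) = (z + z)/(z + z) = (2*z)/((2*z)) = (2*z)*(1/(2*z)) = 1)
-72 + (-47 - 1*(-23))*w(f) = -72 + (-47 - 1*(-23))*1 = -72 + (-47 + 23)*1 = -72 - 24*1 = -72 - 24 = -96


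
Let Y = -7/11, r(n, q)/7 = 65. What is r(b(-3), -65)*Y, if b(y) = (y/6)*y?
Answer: -3185/11 ≈ -289.55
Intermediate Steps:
b(y) = y**2/6 (b(y) = (y*(1/6))*y = (y/6)*y = y**2/6)
r(n, q) = 455 (r(n, q) = 7*65 = 455)
Y = -7/11 (Y = -7*1/11 = -7/11 ≈ -0.63636)
r(b(-3), -65)*Y = 455*(-7/11) = -3185/11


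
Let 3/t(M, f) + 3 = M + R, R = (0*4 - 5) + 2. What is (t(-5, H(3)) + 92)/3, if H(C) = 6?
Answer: 1009/33 ≈ 30.576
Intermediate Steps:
R = -3 (R = (0 - 5) + 2 = -5 + 2 = -3)
t(M, f) = 3/(-6 + M) (t(M, f) = 3/(-3 + (M - 3)) = 3/(-3 + (-3 + M)) = 3/(-6 + M))
(t(-5, H(3)) + 92)/3 = (3/(-6 - 5) + 92)/3 = (3/(-11) + 92)/3 = (3*(-1/11) + 92)/3 = (-3/11 + 92)/3 = (⅓)*(1009/11) = 1009/33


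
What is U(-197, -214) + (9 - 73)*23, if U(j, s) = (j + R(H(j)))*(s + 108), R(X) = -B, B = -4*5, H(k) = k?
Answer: 17290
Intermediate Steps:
B = -20
R(X) = 20 (R(X) = -1*(-20) = 20)
U(j, s) = (20 + j)*(108 + s) (U(j, s) = (j + 20)*(s + 108) = (20 + j)*(108 + s))
U(-197, -214) + (9 - 73)*23 = (2160 + 20*(-214) + 108*(-197) - 197*(-214)) + (9 - 73)*23 = (2160 - 4280 - 21276 + 42158) - 64*23 = 18762 - 1472 = 17290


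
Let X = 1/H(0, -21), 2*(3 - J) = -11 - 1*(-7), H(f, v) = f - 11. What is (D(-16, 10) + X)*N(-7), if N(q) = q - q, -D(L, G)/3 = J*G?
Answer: 0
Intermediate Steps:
H(f, v) = -11 + f
J = 5 (J = 3 - (-11 - 1*(-7))/2 = 3 - (-11 + 7)/2 = 3 - 1/2*(-4) = 3 + 2 = 5)
D(L, G) = -15*G
N(q) = 0
X = -1/11 (X = 1/(-11 + 0) = 1/(-11) = -1/11 ≈ -0.090909)
(D(-16, 10) + X)*N(-7) = (-15*10 - 1/11)*0 = (-150 - 1/11)*0 = -1651/11*0 = 0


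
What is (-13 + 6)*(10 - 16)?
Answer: 42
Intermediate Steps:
(-13 + 6)*(10 - 16) = -7*(-6) = 42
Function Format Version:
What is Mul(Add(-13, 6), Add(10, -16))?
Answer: 42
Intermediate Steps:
Mul(Add(-13, 6), Add(10, -16)) = Mul(-7, -6) = 42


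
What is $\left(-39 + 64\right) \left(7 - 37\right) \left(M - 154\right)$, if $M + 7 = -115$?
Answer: $207000$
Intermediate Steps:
$M = -122$ ($M = -7 - 115 = -122$)
$\left(-39 + 64\right) \left(7 - 37\right) \left(M - 154\right) = \left(-39 + 64\right) \left(7 - 37\right) \left(-122 - 154\right) = 25 \left(-30\right) \left(-276\right) = \left(-750\right) \left(-276\right) = 207000$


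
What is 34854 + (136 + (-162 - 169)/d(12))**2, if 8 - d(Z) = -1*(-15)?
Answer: 3353935/49 ≈ 68448.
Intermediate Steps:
d(Z) = -7 (d(Z) = 8 - (-1)*(-15) = 8 - 1*15 = 8 - 15 = -7)
34854 + (136 + (-162 - 169)/d(12))**2 = 34854 + (136 + (-162 - 169)/(-7))**2 = 34854 + (136 - 331*(-1/7))**2 = 34854 + (136 + 331/7)**2 = 34854 + (1283/7)**2 = 34854 + 1646089/49 = 3353935/49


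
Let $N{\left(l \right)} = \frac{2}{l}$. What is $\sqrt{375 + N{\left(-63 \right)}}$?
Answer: $\frac{\sqrt{165361}}{21} \approx 19.364$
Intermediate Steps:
$\sqrt{375 + N{\left(-63 \right)}} = \sqrt{375 + \frac{2}{-63}} = \sqrt{375 + 2 \left(- \frac{1}{63}\right)} = \sqrt{375 - \frac{2}{63}} = \sqrt{\frac{23623}{63}} = \frac{\sqrt{165361}}{21}$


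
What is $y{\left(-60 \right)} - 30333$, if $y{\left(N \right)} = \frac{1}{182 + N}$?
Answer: $- \frac{3700625}{122} \approx -30333.0$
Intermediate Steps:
$y{\left(-60 \right)} - 30333 = \frac{1}{182 - 60} - 30333 = \frac{1}{122} - 30333 = - \frac{3700625}{122}$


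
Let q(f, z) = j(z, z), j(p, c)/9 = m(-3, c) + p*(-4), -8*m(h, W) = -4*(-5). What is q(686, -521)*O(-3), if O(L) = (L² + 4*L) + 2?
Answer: -37467/2 ≈ -18734.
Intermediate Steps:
O(L) = 2 + L² + 4*L
m(h, W) = -5/2 (m(h, W) = -(-1)*(-5)/2 = -⅛*20 = -5/2)
j(p, c) = -45/2 - 36*p (j(p, c) = 9*(-5/2 + p*(-4)) = 9*(-5/2 - 4*p) = -45/2 - 36*p)
q(f, z) = -45/2 - 36*z
q(686, -521)*O(-3) = (-45/2 - 36*(-521))*(2 + (-3)² + 4*(-3)) = (-45/2 + 18756)*(2 + 9 - 12) = (37467/2)*(-1) = -37467/2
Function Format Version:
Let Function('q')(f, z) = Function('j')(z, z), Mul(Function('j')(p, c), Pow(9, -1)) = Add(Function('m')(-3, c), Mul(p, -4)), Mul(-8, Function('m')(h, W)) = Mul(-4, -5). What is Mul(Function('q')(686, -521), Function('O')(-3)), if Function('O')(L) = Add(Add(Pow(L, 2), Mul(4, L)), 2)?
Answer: Rational(-37467, 2) ≈ -18734.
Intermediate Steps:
Function('O')(L) = Add(2, Pow(L, 2), Mul(4, L))
Function('m')(h, W) = Rational(-5, 2) (Function('m')(h, W) = Mul(Rational(-1, 8), Mul(-4, -5)) = Mul(Rational(-1, 8), 20) = Rational(-5, 2))
Function('j')(p, c) = Add(Rational(-45, 2), Mul(-36, p)) (Function('j')(p, c) = Mul(9, Add(Rational(-5, 2), Mul(p, -4))) = Mul(9, Add(Rational(-5, 2), Mul(-4, p))) = Add(Rational(-45, 2), Mul(-36, p)))
Function('q')(f, z) = Add(Rational(-45, 2), Mul(-36, z))
Mul(Function('q')(686, -521), Function('O')(-3)) = Mul(Add(Rational(-45, 2), Mul(-36, -521)), Add(2, Pow(-3, 2), Mul(4, -3))) = Mul(Add(Rational(-45, 2), 18756), Add(2, 9, -12)) = Mul(Rational(37467, 2), -1) = Rational(-37467, 2)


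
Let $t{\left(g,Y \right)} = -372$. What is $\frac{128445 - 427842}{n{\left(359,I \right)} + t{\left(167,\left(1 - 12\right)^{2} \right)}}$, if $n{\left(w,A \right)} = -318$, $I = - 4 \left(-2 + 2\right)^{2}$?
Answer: $\frac{99799}{230} \approx 433.91$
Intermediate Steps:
$I = 0$ ($I = - 4 \cdot 0^{2} = \left(-4\right) 0 = 0$)
$\frac{128445 - 427842}{n{\left(359,I \right)} + t{\left(167,\left(1 - 12\right)^{2} \right)}} = \frac{128445 - 427842}{-318 - 372} = - \frac{299397}{-690} = \left(-299397\right) \left(- \frac{1}{690}\right) = \frac{99799}{230}$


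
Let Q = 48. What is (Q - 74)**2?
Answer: 676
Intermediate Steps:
(Q - 74)**2 = (48 - 74)**2 = (-26)**2 = 676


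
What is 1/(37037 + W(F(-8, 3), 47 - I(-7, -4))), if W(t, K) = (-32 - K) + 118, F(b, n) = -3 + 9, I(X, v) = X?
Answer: 1/37069 ≈ 2.6977e-5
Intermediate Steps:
F(b, n) = 6
W(t, K) = 86 - K
1/(37037 + W(F(-8, 3), 47 - I(-7, -4))) = 1/(37037 + (86 - (47 - 1*(-7)))) = 1/(37037 + (86 - (47 + 7))) = 1/(37037 + (86 - 1*54)) = 1/(37037 + (86 - 54)) = 1/(37037 + 32) = 1/37069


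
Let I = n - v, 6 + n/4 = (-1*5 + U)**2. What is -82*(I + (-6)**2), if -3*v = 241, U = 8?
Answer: -31570/3 ≈ -10523.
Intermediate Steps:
v = -241/3 (v = -1/3*241 = -241/3 ≈ -80.333)
n = 12 (n = -24 + 4*(-1*5 + 8)**2 = -24 + 4*(-5 + 8)**2 = -24 + 4*3**2 = -24 + 4*9 = -24 + 36 = 12)
I = 277/3 (I = 12 - 1*(-241/3) = 12 + 241/3 = 277/3 ≈ 92.333)
-82*(I + (-6)**2) = -82*(277/3 + (-6)**2) = -82*(277/3 + 36) = -82*385/3 = -31570/3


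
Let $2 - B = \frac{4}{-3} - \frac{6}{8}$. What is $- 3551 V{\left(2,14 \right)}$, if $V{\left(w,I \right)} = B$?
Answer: $- \frac{173999}{12} \approx -14500.0$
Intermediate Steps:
$B = \frac{49}{12}$ ($B = 2 - \left(\frac{4}{-3} - \frac{6}{8}\right) = 2 - \left(4 \left(- \frac{1}{3}\right) - \frac{3}{4}\right) = 2 - \left(- \frac{4}{3} - \frac{3}{4}\right) = 2 - - \frac{25}{12} = 2 + \frac{25}{12} = \frac{49}{12} \approx 4.0833$)
$V{\left(w,I \right)} = \frac{49}{12}$
$- 3551 V{\left(2,14 \right)} = \left(-3551\right) \frac{49}{12} = - \frac{173999}{12}$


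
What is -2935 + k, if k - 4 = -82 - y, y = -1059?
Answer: -1954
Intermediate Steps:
k = 981 (k = 4 + (-82 - 1*(-1059)) = 4 + (-82 + 1059) = 4 + 977 = 981)
-2935 + k = -2935 + 981 = -1954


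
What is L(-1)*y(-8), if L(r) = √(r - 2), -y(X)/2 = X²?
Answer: -128*I*√3 ≈ -221.7*I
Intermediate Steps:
y(X) = -2*X²
L(r) = √(-2 + r)
L(-1)*y(-8) = √(-2 - 1)*(-2*(-8)²) = √(-3)*(-2*64) = (I*√3)*(-128) = -128*I*√3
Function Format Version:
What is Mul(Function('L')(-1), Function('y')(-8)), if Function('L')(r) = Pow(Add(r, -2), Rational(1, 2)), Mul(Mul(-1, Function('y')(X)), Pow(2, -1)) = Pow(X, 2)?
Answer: Mul(-128, I, Pow(3, Rational(1, 2))) ≈ Mul(-221.70, I)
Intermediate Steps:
Function('y')(X) = Mul(-2, Pow(X, 2))
Function('L')(r) = Pow(Add(-2, r), Rational(1, 2))
Mul(Function('L')(-1), Function('y')(-8)) = Mul(Pow(Add(-2, -1), Rational(1, 2)), Mul(-2, Pow(-8, 2))) = Mul(Pow(-3, Rational(1, 2)), Mul(-2, 64)) = Mul(Mul(I, Pow(3, Rational(1, 2))), -128) = Mul(-128, I, Pow(3, Rational(1, 2)))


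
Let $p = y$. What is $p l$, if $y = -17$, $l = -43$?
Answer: $731$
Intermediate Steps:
$p = -17$
$p l = \left(-17\right) \left(-43\right) = 731$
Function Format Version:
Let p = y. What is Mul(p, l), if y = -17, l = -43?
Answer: 731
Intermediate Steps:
p = -17
Mul(p, l) = Mul(-17, -43) = 731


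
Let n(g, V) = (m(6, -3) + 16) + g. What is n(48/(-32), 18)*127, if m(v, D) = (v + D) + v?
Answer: 5969/2 ≈ 2984.5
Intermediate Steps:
m(v, D) = D + 2*v (m(v, D) = (D + v) + v = D + 2*v)
n(g, V) = 25 + g (n(g, V) = ((-3 + 2*6) + 16) + g = ((-3 + 12) + 16) + g = (9 + 16) + g = 25 + g)
n(48/(-32), 18)*127 = (25 + 48/(-32))*127 = (25 + 48*(-1/32))*127 = (25 - 3/2)*127 = (47/2)*127 = 5969/2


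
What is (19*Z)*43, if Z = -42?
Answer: -34314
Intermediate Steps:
(19*Z)*43 = (19*(-42))*43 = -798*43 = -34314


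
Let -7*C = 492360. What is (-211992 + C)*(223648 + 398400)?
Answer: -175622278656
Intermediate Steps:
C = -492360/7 (C = -⅐*492360 = -492360/7 ≈ -70337.)
(-211992 + C)*(223648 + 398400) = (-211992 - 492360/7)*(223648 + 398400) = -1976304/7*622048 = -175622278656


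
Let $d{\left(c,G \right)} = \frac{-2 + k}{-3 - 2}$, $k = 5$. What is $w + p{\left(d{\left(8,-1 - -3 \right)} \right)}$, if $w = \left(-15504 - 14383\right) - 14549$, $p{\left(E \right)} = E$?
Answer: $- \frac{222183}{5} \approx -44437.0$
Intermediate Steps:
$d{\left(c,G \right)} = - \frac{3}{5}$ ($d{\left(c,G \right)} = \frac{-2 + 5}{-3 - 2} = \frac{3}{-5} = 3 \left(- \frac{1}{5}\right) = - \frac{3}{5}$)
$w = -44436$ ($w = -29887 - 14549 = -44436$)
$w + p{\left(d{\left(8,-1 - -3 \right)} \right)} = -44436 - \frac{3}{5} = - \frac{222183}{5}$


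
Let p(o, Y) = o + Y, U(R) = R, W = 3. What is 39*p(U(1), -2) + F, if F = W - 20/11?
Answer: -416/11 ≈ -37.818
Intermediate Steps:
p(o, Y) = Y + o
F = 13/11 (F = 3 - 20/11 = 13/11 ≈ 1.1818)
39*p(U(1), -2) + F = 39*(-2 + 1) + 13/11 = 39*(-1) + 13/11 = -39 + 13/11 = -416/11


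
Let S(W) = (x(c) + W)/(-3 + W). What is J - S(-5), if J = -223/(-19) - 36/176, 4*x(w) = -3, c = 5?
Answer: 72321/6688 ≈ 10.814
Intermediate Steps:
x(w) = -3/4 (x(w) = (1/4)*(-3) = -3/4)
S(W) = (-3/4 + W)/(-3 + W)
J = 9641/836 (J = -223*(-1/19) - 36*1/176 = 223/19 - 9/44 = 9641/836 ≈ 11.532)
J - S(-5) = 9641/836 - (-3/4 - 5)/(-3 - 5) = 9641/836 - (-23)/((-8)*4) = 9641/836 - (-1)*(-23)/(8*4) = 9641/836 - 1*23/32 = 9641/836 - 23/32 = 72321/6688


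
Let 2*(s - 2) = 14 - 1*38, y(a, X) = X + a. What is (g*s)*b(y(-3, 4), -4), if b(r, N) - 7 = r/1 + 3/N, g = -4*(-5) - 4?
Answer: -1160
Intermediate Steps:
g = 16 (g = 20 - 4 = 16)
b(r, N) = 7 + r + 3/N (b(r, N) = 7 + (r/1 + 3/N) = 7 + (r*1 + 3/N) = 7 + (r + 3/N) = 7 + r + 3/N)
s = -10 (s = 2 + (14 - 1*38)/2 = 2 + (14 - 38)/2 = 2 + (½)*(-24) = 2 - 12 = -10)
(g*s)*b(y(-3, 4), -4) = (16*(-10))*(7 + (4 - 3) + 3/(-4)) = -160*(7 + 1 + 3*(-¼)) = -160*(7 + 1 - ¾) = -160*29/4 = -1160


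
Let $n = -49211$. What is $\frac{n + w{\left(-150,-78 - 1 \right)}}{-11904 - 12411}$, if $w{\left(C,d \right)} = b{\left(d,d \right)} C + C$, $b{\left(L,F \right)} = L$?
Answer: $\frac{37511}{24315} \approx 1.5427$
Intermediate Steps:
$w{\left(C,d \right)} = C + C d$ ($w{\left(C,d \right)} = d C + C = C d + C = C + C d$)
$\frac{n + w{\left(-150,-78 - 1 \right)}}{-11904 - 12411} = \frac{-49211 - 150 \left(1 - 79\right)}{-11904 - 12411} = \frac{-49211 - 150 \left(1 - 79\right)}{-24315} = \left(-49211 - -11700\right) \left(- \frac{1}{24315}\right) = \left(-49211 + 11700\right) \left(- \frac{1}{24315}\right) = \left(-37511\right) \left(- \frac{1}{24315}\right) = \frac{37511}{24315}$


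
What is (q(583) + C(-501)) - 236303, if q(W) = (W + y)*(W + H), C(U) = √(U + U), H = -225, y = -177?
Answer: -90955 + I*√1002 ≈ -90955.0 + 31.654*I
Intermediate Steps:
C(U) = √2*√U (C(U) = √(2*U) = √2*√U)
q(W) = (-225 + W)*(-177 + W) (q(W) = (W - 177)*(W - 225) = (-177 + W)*(-225 + W) = (-225 + W)*(-177 + W))
(q(583) + C(-501)) - 236303 = ((39825 + 583² - 402*583) + √2*√(-501)) - 236303 = ((39825 + 339889 - 234366) + √2*(I*√501)) - 236303 = (145348 + I*√1002) - 236303 = -90955 + I*√1002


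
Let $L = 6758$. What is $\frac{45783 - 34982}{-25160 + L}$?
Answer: $- \frac{10801}{18402} \approx -0.58695$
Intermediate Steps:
$\frac{45783 - 34982}{-25160 + L} = \frac{45783 - 34982}{-25160 + 6758} = \frac{10801}{-18402} = 10801 \left(- \frac{1}{18402}\right) = - \frac{10801}{18402}$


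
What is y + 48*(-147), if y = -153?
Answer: -7209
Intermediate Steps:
y + 48*(-147) = -153 + 48*(-147) = -153 - 7056 = -7209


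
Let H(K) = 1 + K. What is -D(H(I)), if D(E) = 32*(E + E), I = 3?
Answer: -256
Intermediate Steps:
D(E) = 64*E (D(E) = 32*(2*E) = 64*E)
-D(H(I)) = -64*(1 + 3) = -64*4 = -1*256 = -256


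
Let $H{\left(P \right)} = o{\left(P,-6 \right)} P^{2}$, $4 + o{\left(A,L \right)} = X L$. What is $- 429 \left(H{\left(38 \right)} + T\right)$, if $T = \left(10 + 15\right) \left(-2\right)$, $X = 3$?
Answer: $13649922$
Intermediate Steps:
$o{\left(A,L \right)} = -4 + 3 L$
$T = -50$ ($T = 25 \left(-2\right) = -50$)
$H{\left(P \right)} = - 22 P^{2}$ ($H{\left(P \right)} = \left(-4 + 3 \left(-6\right)\right) P^{2} = \left(-4 - 18\right) P^{2} = - 22 P^{2}$)
$- 429 \left(H{\left(38 \right)} + T\right) = - 429 \left(- 22 \cdot 38^{2} - 50\right) = - 429 \left(\left(-22\right) 1444 - 50\right) = - 429 \left(-31768 - 50\right) = \left(-429\right) \left(-31818\right) = 13649922$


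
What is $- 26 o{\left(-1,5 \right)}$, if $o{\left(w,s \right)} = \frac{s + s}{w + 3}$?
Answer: $-130$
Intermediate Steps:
$o{\left(w,s \right)} = \frac{2 s}{3 + w}$
$- 26 o{\left(-1,5 \right)} = - 26 \cdot 2 \cdot 5 \frac{1}{3 - 1} = - 26 \cdot 2 \cdot 5 \cdot \frac{1}{2} = \left(-26\right) 5 = -130$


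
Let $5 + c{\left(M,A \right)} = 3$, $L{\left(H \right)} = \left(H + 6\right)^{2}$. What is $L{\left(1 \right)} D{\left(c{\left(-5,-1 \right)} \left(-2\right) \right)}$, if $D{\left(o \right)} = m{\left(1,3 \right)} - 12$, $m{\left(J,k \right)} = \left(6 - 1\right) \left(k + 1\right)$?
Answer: $392$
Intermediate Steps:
$L{\left(H \right)} = \left(6 + H\right)^{2}$
$c{\left(M,A \right)} = -2$ ($c{\left(M,A \right)} = -5 + 3 = -2$)
$m{\left(J,k \right)} = 5 + 5 k$ ($m{\left(J,k \right)} = 5 \left(1 + k\right) = 5 + 5 k$)
$D{\left(o \right)} = 8$ ($D{\left(o \right)} = \left(5 + 5 \cdot 3\right) - 12 = \left(5 + 15\right) - 12 = 20 - 12 = 8$)
$L{\left(1 \right)} D{\left(c{\left(-5,-1 \right)} \left(-2\right) \right)} = \left(6 + 1\right)^{2} \cdot 8 = 7^{2} \cdot 8 = 49 \cdot 8 = 392$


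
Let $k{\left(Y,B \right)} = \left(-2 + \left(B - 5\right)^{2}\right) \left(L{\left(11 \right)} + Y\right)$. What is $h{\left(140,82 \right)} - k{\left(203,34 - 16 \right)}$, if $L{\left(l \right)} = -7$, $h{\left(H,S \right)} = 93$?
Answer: $-32639$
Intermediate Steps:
$k{\left(Y,B \right)} = \left(-7 + Y\right) \left(-2 + \left(-5 + B\right)^{2}\right)$ ($k{\left(Y,B \right)} = \left(-2 + \left(B - 5\right)^{2}\right) \left(-7 + Y\right) = \left(-2 + \left(-5 + B\right)^{2}\right) \left(-7 + Y\right) = \left(-7 + Y\right) \left(-2 + \left(-5 + B\right)^{2}\right)$)
$h{\left(140,82 \right)} - k{\left(203,34 - 16 \right)} = 93 - \left(14 - 7 \left(-5 + \left(34 - 16\right)\right)^{2} - 406 + 203 \left(-5 + \left(34 - 16\right)\right)^{2}\right) = 93 - \left(14 - 7 \left(-5 + 18\right)^{2} - 406 + 203 \left(-5 + 18\right)^{2}\right) = 93 - \left(14 - 7 \cdot 13^{2} - 406 + 203 \cdot 13^{2}\right) = 93 - \left(14 - 1183 - 406 + 203 \cdot 169\right) = 93 - \left(14 - 1183 - 406 + 34307\right) = 93 - 32732 = -32639$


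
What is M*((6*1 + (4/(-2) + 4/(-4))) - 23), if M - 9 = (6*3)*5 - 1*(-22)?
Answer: -2420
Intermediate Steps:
M = 121 (M = 9 + ((6*3)*5 - 1*(-22)) = 9 + (18*5 + 22) = 9 + (90 + 22) = 9 + 112 = 121)
M*((6*1 + (4/(-2) + 4/(-4))) - 23) = 121*((6*1 + (4/(-2) + 4/(-4))) - 23) = 121*((6 + (4*(-1/2) + 4*(-1/4))) - 23) = 121*((6 + (-2 - 1)) - 23) = 121*((6 - 3) - 23) = 121*(3 - 23) = 121*(-20) = -2420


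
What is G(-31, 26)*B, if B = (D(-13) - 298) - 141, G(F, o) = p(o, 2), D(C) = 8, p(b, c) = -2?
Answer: 862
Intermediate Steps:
G(F, o) = -2
B = -431 (B = (8 - 298) - 141 = -290 - 141 = -431)
G(-31, 26)*B = -2*(-431) = 862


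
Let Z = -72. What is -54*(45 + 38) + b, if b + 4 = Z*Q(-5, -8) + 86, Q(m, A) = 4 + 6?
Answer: -5120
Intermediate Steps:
Q(m, A) = 10
b = -638 (b = -4 + (-72*10 + 86) = -4 + (-720 + 86) = -4 - 634 = -638)
-54*(45 + 38) + b = -54*(45 + 38) - 638 = -54*83 - 638 = -4482 - 638 = -5120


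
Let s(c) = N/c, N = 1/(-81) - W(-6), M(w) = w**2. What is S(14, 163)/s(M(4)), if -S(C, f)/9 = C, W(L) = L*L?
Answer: 163296/2917 ≈ 55.981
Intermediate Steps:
W(L) = L**2
S(C, f) = -9*C
N = -2917/81 (N = 1/(-81) - 1*(-6)**2 = -1/81 - 1*36 = -1/81 - 36 = -2917/81 ≈ -36.012)
s(c) = -2917/(81*c)
S(14, 163)/s(M(4)) = (-9*14)/((-2917/(81*(4**2)))) = -126/((-2917/81/16)) = -126/((-2917/81*1/16)) = -126/(-2917/1296) = -126*(-1296/2917) = 163296/2917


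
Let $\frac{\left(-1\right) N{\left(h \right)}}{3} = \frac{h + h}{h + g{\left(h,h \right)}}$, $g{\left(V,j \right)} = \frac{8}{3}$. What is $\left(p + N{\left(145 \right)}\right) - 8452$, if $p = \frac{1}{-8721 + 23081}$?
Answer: $- \frac{53804708117}{6361480} \approx -8457.9$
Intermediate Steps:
$g{\left(V,j \right)} = \frac{8}{3}$ ($g{\left(V,j \right)} = 8 \cdot \frac{1}{3} = \frac{8}{3}$)
$p = \frac{1}{14360} \approx 6.9638 \cdot 10^{-5}$
$N{\left(h \right)} = - \frac{6 h}{\frac{8}{3} + h}$ ($N{\left(h \right)} = - 3 \frac{h + h}{h + \frac{8}{3}} = - 3 \frac{2 h}{\frac{8}{3} + h} = - \frac{6 h}{\frac{8}{3} + h}$)
$\left(p + N{\left(145 \right)}\right) - 8452 = \left(\frac{1}{14360} - \frac{2610}{8 + 3 \cdot 145}\right) - 8452 = \left(\frac{1}{14360} - \frac{2610}{8 + 435}\right) - 8452 = \left(\frac{1}{14360} - \frac{2610}{443}\right) - 8452 = - \frac{37479157}{6361480} - 8452 = - \frac{53804708117}{6361480}$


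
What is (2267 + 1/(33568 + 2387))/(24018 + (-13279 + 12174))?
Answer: 81509986/823836915 ≈ 0.098939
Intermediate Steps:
(2267 + 1/(33568 + 2387))/(24018 + (-13279 + 12174)) = (2267 + 1/35955)/(24018 - 1105) = (2267 + 1/35955)/22913 = (81509986/35955)*(1/22913) = 81509986/823836915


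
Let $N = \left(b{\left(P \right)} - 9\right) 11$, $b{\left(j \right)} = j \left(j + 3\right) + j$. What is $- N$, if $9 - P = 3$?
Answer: $-561$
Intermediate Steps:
$P = 6$ ($P = 9 - 3 = 6$)
$b{\left(j \right)} = j + j \left(3 + j\right)$ ($b{\left(j \right)} = j \left(3 + j\right) + j = j + j \left(3 + j\right)$)
$N = 561$ ($N = \left(6 \left(4 + 6\right) - 9\right) 11 = \left(6 \cdot 10 - 9\right) 11 = \left(60 - 9\right) 11 = 51 \cdot 11 = 561$)
$- N = \left(-1\right) 561 = -561$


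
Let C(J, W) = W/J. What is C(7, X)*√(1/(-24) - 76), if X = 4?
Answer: 5*I*√438/21 ≈ 4.983*I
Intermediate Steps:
C(7, X)*√(1/(-24) - 76) = (4/7)*√(1/(-24) - 76) = (4*(⅐))*√(-1/24 - 76) = 4*√(-1825/24)/7 = 4*(5*I*√438/12)/7 = 5*I*√438/21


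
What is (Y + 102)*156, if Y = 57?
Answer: 24804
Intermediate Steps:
(Y + 102)*156 = (57 + 102)*156 = 159*156 = 24804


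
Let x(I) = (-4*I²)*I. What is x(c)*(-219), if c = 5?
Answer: 109500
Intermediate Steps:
x(I) = -4*I³
x(c)*(-219) = -4*5³*(-219) = -4*125*(-219) = -500*(-219) = 109500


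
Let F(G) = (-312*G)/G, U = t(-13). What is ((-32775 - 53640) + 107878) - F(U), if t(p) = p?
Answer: 21775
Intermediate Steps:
U = -13
F(G) = -312
((-32775 - 53640) + 107878) - F(U) = ((-32775 - 53640) + 107878) - 1*(-312) = (-86415 + 107878) + 312 = 21463 + 312 = 21775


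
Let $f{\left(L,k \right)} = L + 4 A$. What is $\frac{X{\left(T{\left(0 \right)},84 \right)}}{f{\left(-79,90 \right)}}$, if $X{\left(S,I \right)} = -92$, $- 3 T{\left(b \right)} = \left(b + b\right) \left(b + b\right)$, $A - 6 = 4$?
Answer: $\frac{92}{39} \approx 2.359$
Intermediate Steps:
$A = 10$ ($A = 6 + 4 = 10$)
$T{\left(b \right)} = - \frac{4 b^{2}}{3}$ ($T{\left(b \right)} = - \frac{\left(b + b\right) \left(b + b\right)}{3} = - \frac{2 b 2 b}{3} = - \frac{4 b^{2}}{3}$)
$f{\left(L,k \right)} = 40 + L$ ($f{\left(L,k \right)} = L + 4 \cdot 10 = L + 40 = 40 + L$)
$\frac{X{\left(T{\left(0 \right)},84 \right)}}{f{\left(-79,90 \right)}} = - \frac{92}{40 - 79} = - \frac{92}{-39} = \left(-92\right) \left(- \frac{1}{39}\right) = \frac{92}{39}$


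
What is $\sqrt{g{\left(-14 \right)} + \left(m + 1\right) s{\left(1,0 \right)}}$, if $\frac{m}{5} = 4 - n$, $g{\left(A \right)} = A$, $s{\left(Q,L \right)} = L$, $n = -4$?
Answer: $i \sqrt{14} \approx 3.7417 i$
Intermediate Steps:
$m = 40$ ($m = 5 \left(4 - -4\right) = 5 \left(4 + 4\right) = 5 \cdot 8 = 40$)
$\sqrt{g{\left(-14 \right)} + \left(m + 1\right) s{\left(1,0 \right)}} = \sqrt{-14 + \left(40 + 1\right) 0} = \sqrt{-14 + 41 \cdot 0} = \sqrt{-14 + 0} = \sqrt{-14} = i \sqrt{14}$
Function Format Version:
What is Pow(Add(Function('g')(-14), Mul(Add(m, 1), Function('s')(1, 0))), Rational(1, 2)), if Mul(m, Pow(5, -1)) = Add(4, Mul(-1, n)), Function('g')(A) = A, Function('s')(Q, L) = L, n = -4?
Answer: Mul(I, Pow(14, Rational(1, 2))) ≈ Mul(3.7417, I)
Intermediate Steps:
m = 40 (m = Mul(5, Add(4, Mul(-1, -4))) = Mul(5, Add(4, 4)) = Mul(5, 8) = 40)
Pow(Add(Function('g')(-14), Mul(Add(m, 1), Function('s')(1, 0))), Rational(1, 2)) = Pow(Add(-14, Mul(Add(40, 1), 0)), Rational(1, 2)) = Pow(Add(-14, Mul(41, 0)), Rational(1, 2)) = Pow(Add(-14, 0), Rational(1, 2)) = Pow(-14, Rational(1, 2)) = Mul(I, Pow(14, Rational(1, 2)))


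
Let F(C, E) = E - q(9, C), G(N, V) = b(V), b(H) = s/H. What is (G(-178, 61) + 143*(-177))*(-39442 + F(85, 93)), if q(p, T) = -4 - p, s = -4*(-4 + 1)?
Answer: 60733171224/61 ≈ 9.9563e+8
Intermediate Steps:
s = 12 (s = -4*(-3) = 12)
b(H) = 12/H
G(N, V) = 12/V
F(C, E) = 13 + E (F(C, E) = E - (-4 - 1*9) = E - (-4 - 9) = E - 1*(-13) = E + 13 = 13 + E)
(G(-178, 61) + 143*(-177))*(-39442 + F(85, 93)) = (12/61 + 143*(-177))*(-39442 + (13 + 93)) = (12*(1/61) - 25311)*(-39442 + 106) = (12/61 - 25311)*(-39336) = -1543959/61*(-39336) = 60733171224/61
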